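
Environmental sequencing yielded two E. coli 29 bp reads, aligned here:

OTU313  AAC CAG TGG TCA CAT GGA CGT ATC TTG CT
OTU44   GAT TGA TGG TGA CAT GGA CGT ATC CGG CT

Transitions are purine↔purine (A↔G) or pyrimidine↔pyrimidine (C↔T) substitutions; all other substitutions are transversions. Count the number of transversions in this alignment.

Mismatches occur at site 1 (A/G, transition), site 3 (C/T, transition), site 4 (C/T, transition), site 5 (A/G, transition), site 6 (G/A, transition), site 11 (C/G, transversion), site 25 (T/C, transition), site 26 (T/G, transversion).
Of the 8 differences, 6 transitions and 2 transversions, so the answer is 2.

2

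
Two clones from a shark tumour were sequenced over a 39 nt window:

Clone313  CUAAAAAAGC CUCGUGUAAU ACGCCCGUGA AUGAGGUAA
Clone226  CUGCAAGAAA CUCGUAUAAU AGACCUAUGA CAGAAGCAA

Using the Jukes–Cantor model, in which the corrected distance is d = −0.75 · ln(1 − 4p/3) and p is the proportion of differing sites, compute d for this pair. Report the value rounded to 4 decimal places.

0.4885

Differing sites — 3:A/G; 4:A/C; 7:A/G; 9:G/A; 10:C/A; 16:G/A; 22:C/G; 23:G/A; 26:C/U; 27:G/A; 31:A/C; 32:U/A; 35:G/A; 37:U/C.
p = 14/39 = 0.358974.
d = −0.75 · ln(1 − (4/3)·0.358974) = −0.75 · ln(0.521368) = −0.75 · (-0.651299) = 0.4885.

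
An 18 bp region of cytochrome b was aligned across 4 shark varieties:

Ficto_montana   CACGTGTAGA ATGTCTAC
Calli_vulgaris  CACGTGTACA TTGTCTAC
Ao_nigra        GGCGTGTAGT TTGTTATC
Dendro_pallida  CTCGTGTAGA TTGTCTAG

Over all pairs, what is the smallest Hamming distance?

2

Pairwise Hamming distances:
  Ficto_montana vs Calli_vulgaris: 2
  Ficto_montana vs Ao_nigra: 7
  Ficto_montana vs Dendro_pallida: 3
  Calli_vulgaris vs Ao_nigra: 7
  Calli_vulgaris vs Dendro_pallida: 3
  Ao_nigra vs Dendro_pallida: 7
The smallest is 2, between Ficto_montana and Calli_vulgaris.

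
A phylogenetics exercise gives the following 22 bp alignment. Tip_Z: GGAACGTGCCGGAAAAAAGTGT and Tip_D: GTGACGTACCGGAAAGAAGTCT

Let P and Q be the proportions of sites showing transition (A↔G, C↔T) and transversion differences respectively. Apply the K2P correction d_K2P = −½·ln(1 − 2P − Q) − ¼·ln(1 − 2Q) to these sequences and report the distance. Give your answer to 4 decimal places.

0.2762

Differing sites — 2:G/T (Tv); 3:A/G (Ti); 8:G/A (Ti); 16:A/G (Ti); 21:G/C (Tv).
Of the 5 differences, 3 transitions and 2 transversions over 22 sites: P = 3/22 = 0.136364, Q = 2/22 = 0.090909.
d = −0.5·ln(0.636363) − 0.25·ln(0.818182) = −0.5·(-0.451986) − 0.25·(-0.200670) = 0.2762.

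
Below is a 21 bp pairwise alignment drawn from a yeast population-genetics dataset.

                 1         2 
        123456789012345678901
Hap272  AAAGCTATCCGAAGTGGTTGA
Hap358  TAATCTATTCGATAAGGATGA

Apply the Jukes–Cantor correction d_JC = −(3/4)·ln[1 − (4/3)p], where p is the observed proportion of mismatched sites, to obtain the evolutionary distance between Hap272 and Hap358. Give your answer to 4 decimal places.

Mismatches occur at site 1 (A→T), site 4 (G→T), site 9 (C→T), site 13 (A→T), site 14 (G→A), site 15 (T→A), site 18 (T→A).
p = 7/21 = 0.333333.
d = −0.75 · ln(1 − (4/3)·0.333333) = −0.75 · ln(0.555556) = −0.75 · (-0.587786) = 0.4408.

0.4408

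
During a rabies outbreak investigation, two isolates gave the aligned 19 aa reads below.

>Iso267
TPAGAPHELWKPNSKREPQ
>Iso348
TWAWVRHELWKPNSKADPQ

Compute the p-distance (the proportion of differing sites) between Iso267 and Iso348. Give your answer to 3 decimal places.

0.316

The sequences differ at positions 2 (P/W), 4 (G/W), 5 (A/V), 6 (P/R), 16 (R/A), 17 (E/D).
There are 6 differences over 19 sites, so p = 6/19 = 0.316.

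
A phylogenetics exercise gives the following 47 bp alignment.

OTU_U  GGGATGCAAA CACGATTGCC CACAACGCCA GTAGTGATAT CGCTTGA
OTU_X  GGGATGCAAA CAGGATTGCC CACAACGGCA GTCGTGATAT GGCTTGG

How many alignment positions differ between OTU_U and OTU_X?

5

Differing sites — 13:C/G; 28:C/G; 33:A/C; 41:C/G; 47:A/G.
That gives 5 mismatches out of 47 aligned sites, so the Hamming distance is 5.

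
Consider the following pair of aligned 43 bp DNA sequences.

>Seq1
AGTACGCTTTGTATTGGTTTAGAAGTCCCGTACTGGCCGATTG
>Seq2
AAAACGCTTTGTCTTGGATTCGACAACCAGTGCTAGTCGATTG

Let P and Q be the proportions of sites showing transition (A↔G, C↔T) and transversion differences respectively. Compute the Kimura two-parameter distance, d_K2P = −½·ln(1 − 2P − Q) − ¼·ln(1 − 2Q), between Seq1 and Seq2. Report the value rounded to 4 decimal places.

0.3500

Differing sites — 2:G/A (Ti); 3:T/A (Tv); 13:A/C (Tv); 18:T/A (Tv); 21:A/C (Tv); 24:A/C (Tv); 25:G/A (Ti); 26:T/A (Tv); 29:C/A (Tv); 32:A/G (Ti); 35:G/A (Ti); 37:C/T (Ti).
Of the 12 differences, 5 transitions and 7 transversions over 43 sites: P = 5/43 = 0.116279, Q = 7/43 = 0.162791.
d = −0.5·ln(0.604651) − 0.25·ln(0.674418) = −0.5·(-0.503104) − 0.25·(-0.393905) = 0.3500.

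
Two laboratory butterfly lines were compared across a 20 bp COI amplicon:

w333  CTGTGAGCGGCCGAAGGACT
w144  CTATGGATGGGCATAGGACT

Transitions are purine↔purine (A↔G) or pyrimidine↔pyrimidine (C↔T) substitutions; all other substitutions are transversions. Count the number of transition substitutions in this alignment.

5

The sequences differ at positions 3 (G/A, transition), 6 (A/G, transition), 7 (G/A, transition), 8 (C/T, transition), 11 (C/G, transversion), 13 (G/A, transition), 14 (A/T, transversion).
Of the 7 differences, 5 transitions and 2 transversions, so the answer is 5.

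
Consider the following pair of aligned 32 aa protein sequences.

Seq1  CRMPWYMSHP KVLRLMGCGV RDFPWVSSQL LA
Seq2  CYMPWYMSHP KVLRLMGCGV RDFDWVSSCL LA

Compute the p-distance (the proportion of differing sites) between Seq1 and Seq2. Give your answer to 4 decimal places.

0.0938

Differing sites — 2:R/Y; 24:P/D; 29:Q/C.
There are 3 differences over 32 sites, so p = 3/32 = 0.0938.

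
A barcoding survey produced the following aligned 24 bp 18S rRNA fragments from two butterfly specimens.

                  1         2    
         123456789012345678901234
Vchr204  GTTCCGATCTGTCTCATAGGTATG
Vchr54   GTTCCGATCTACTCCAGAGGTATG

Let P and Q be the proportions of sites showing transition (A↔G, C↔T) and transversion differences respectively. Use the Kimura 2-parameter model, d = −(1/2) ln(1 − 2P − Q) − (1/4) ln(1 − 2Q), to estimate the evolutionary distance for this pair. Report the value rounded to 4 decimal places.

Differing sites — 11:G/A (Ti); 12:T/C (Ti); 13:C/T (Ti); 14:T/C (Ti); 17:T/G (Tv).
Of the 5 differences, 4 transitions and 1 transversion over 24 sites: P = 4/24 = 0.166667, Q = 1/24 = 0.041667.
d = −0.5·ln(0.624999) − 0.25·ln(0.916666) = −0.5·(-0.470005) − 0.25·(-0.087012) = 0.2568.

0.2568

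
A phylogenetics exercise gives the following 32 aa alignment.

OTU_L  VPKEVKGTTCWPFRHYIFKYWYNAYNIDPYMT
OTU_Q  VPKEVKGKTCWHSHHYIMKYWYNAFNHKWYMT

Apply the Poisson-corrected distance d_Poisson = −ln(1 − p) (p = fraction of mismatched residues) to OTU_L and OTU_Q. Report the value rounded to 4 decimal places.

The sequences differ at positions 8 (T/K), 12 (P/H), 13 (F/S), 14 (R/H), 18 (F/M), 25 (Y/F), 27 (I/H), 28 (D/K), 29 (P/W).
p = 9/32 = 0.281250.
d = −ln(1 − 0.281250) = −ln(0.718750) = 0.3302.

0.3302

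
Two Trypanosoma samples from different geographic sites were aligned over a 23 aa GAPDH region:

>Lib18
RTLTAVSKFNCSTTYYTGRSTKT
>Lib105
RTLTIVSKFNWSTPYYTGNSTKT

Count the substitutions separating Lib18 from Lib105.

Differing sites — 5:A/I; 11:C/W; 14:T/P; 19:R/N.
That gives 4 mismatches out of 23 aligned sites, so the Hamming distance is 4.

4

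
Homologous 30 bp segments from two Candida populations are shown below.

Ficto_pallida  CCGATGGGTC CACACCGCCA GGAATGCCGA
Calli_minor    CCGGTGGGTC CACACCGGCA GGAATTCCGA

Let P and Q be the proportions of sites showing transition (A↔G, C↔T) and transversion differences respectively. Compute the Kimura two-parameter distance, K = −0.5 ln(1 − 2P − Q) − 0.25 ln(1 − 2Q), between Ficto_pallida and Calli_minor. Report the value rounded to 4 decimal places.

Mismatches occur at site 4 (A→G, transition), site 18 (C→G, transversion), site 26 (G→T, transversion).
Of the 3 differences, 1 transition and 2 transversions over 30 sites: P = 1/30 = 0.033333, Q = 2/30 = 0.066667.
d = −0.5·ln(0.866667) − 0.25·ln(0.866666) = −0.5·(-0.143100) − 0.25·(-0.143102) = 0.1073.

0.1073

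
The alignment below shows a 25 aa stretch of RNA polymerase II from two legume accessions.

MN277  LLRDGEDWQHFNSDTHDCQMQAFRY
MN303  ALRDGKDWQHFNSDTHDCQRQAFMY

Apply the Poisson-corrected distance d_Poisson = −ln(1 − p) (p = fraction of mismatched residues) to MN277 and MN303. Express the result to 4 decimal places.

Mismatches occur at site 1 (L→A), site 6 (E→K), site 20 (M→R), site 24 (R→M).
p = 4/25 = 0.160000.
d = −ln(1 − 0.160000) = −ln(0.840000) = 0.1744.

0.1744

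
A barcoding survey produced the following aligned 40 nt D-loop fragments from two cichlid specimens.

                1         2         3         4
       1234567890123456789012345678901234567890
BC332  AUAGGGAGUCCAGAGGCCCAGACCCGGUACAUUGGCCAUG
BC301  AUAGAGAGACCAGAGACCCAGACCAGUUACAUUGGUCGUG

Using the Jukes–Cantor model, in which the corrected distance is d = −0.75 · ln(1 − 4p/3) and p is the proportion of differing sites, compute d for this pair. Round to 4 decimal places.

0.1993

Mismatches occur at site 5 (G/A), site 9 (U/A), site 16 (G/A), site 25 (C/A), site 27 (G/U), site 36 (C/U), site 38 (A/G).
p = 7/40 = 0.175000.
d = −0.75 · ln(1 − (4/3)·0.175000) = −0.75 · ln(0.766667) = −0.75 · (-0.265703) = 0.1993.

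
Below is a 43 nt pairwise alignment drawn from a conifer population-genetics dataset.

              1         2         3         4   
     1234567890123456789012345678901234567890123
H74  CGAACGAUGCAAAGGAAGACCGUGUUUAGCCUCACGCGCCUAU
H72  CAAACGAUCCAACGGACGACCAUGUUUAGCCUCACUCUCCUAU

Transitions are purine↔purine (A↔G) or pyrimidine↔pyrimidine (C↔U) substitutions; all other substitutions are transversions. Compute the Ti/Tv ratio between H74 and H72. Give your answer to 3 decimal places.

Differing sites — 2:G/A (Ti); 9:G/C (Tv); 13:A/C (Tv); 17:A/C (Tv); 22:G/A (Ti); 36:G/U (Tv); 38:G/U (Tv).
Of the 7 differences, 2 transitions and 5 transversions, so Ti/Tv = 2/5 = 0.400.

0.400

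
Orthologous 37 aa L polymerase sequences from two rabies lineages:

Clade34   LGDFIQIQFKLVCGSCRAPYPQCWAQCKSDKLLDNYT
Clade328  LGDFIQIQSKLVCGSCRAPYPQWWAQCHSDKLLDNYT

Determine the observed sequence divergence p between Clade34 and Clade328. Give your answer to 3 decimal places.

The sequences differ at positions 9 (F/S), 23 (C/W), 28 (K/H).
There are 3 differences over 37 sites, so p = 3/37 = 0.081.

0.081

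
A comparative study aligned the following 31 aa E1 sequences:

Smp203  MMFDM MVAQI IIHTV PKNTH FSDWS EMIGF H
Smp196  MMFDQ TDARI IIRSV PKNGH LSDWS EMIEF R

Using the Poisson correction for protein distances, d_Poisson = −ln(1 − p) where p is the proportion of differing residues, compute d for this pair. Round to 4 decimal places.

0.3895

Differing sites — 5:M/Q; 6:M/T; 7:V/D; 9:Q/R; 13:H/R; 14:T/S; 19:T/G; 21:F/L; 29:G/E; 31:H/R.
p = 10/31 = 0.322581.
d = −ln(1 − 0.322581) = −ln(0.677419) = 0.3895.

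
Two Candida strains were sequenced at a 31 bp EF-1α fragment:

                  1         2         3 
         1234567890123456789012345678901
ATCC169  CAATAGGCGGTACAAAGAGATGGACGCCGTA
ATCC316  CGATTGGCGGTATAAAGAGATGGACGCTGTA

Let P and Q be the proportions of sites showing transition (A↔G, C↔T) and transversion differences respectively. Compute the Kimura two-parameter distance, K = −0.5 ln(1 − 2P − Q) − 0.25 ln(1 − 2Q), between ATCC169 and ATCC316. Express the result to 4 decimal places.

0.1446

The sequences differ at positions 2 (A/G, transition), 5 (A/T, transversion), 13 (C/T, transition), 28 (C/T, transition).
Of the 4 differences, 3 transitions and 1 transversion over 31 sites: P = 3/31 = 0.096774, Q = 1/31 = 0.032258.
d = −0.5·ln(0.774194) − 0.25·ln(0.935484) = −0.5·(-0.255933) − 0.25·(-0.066691) = 0.1446.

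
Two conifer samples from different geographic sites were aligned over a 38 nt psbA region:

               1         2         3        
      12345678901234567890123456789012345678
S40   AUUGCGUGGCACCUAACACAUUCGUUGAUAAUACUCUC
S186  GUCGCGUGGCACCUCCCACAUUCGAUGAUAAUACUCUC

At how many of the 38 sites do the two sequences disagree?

Mismatches occur at site 1 (A/G), site 3 (U/C), site 15 (A/C), site 16 (A/C), site 25 (U/A).
That gives 5 mismatches out of 38 aligned sites, so the Hamming distance is 5.

5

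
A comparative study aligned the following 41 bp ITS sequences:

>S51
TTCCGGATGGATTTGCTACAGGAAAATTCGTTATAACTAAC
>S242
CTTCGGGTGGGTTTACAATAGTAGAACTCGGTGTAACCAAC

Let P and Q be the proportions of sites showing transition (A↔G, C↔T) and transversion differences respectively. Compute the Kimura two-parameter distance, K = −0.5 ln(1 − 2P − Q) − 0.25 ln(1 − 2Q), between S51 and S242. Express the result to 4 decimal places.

Differing sites — 1:T/C (Ti); 3:C/T (Ti); 7:A/G (Ti); 11:A/G (Ti); 15:G/A (Ti); 17:T/A (Tv); 19:C/T (Ti); 22:G/T (Tv); 24:A/G (Ti); 27:T/C (Ti); 31:T/G (Tv); 33:A/G (Ti); 38:T/C (Ti).
Of the 13 differences, 10 transitions and 3 transversions over 41 sites: P = 10/41 = 0.243902, Q = 3/41 = 0.073171.
d = −0.5·ln(0.439025) − 0.25·ln(0.853658) = −0.5·(-0.823199) − 0.25·(-0.158225) = 0.4512.

0.4512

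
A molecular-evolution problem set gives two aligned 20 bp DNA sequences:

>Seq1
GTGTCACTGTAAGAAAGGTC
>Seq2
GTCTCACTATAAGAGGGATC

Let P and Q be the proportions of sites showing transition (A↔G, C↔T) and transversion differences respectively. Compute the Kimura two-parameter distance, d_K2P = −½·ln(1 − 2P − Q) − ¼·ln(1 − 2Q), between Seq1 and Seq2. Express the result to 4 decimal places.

0.3253

The sequences differ at positions 3 (G/C, transversion), 9 (G/A, transition), 15 (A/G, transition), 16 (A/G, transition), 18 (G/A, transition).
Of the 5 differences, 4 transitions and 1 transversion over 20 sites: P = 4/20 = 0.200000, Q = 1/20 = 0.050000.
d = −0.5·ln(0.550000) − 0.25·ln(0.900000) = −0.5·(-0.597837) − 0.25·(-0.105361) = 0.3253.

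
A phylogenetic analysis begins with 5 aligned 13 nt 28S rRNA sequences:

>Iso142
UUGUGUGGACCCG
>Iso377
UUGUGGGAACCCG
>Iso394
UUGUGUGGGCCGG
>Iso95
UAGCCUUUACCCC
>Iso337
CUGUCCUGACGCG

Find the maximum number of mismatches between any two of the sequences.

Pairwise Hamming distances:
  Iso142 vs Iso377: 2
  Iso142 vs Iso394: 2
  Iso142 vs Iso95: 6
  Iso142 vs Iso337: 5
  Iso377 vs Iso394: 4
  Iso377 vs Iso95: 7
  Iso377 vs Iso337: 6
  Iso394 vs Iso95: 8
  Iso394 vs Iso337: 7
  Iso95 vs Iso337: 7
The largest is 8, between Iso394 and Iso95.

8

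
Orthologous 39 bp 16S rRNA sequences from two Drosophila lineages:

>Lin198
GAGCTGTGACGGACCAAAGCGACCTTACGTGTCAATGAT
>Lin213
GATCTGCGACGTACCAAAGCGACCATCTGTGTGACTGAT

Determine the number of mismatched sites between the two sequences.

Mismatches occur at site 3 (G↔T), site 7 (T↔C), site 12 (G↔T), site 25 (T↔A), site 27 (A↔C), site 28 (C↔T), site 33 (C↔G), site 35 (A↔C).
That gives 8 mismatches out of 39 aligned sites, so the Hamming distance is 8.

8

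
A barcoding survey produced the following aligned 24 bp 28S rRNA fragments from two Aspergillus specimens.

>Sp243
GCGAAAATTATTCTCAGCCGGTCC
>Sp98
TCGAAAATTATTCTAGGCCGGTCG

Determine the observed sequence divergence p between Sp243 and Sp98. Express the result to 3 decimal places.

0.167

Mismatches occur at site 1 (G/T), site 15 (C/A), site 16 (A/G), site 24 (C/G).
There are 4 differences over 24 sites, so p = 4/24 = 0.167.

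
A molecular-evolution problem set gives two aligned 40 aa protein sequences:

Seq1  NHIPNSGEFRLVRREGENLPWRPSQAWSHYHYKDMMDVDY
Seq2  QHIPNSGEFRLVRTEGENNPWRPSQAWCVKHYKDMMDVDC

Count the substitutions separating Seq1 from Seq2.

The sequences differ at positions 1 (N/Q), 14 (R/T), 19 (L/N), 28 (S/C), 29 (H/V), 30 (Y/K), 40 (Y/C).
That gives 7 mismatches out of 40 aligned sites, so the Hamming distance is 7.

7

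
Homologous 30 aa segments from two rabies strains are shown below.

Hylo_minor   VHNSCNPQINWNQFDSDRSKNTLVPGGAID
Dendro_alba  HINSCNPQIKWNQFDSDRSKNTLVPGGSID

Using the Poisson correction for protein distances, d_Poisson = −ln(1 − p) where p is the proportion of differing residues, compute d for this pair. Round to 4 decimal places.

0.1431

Mismatches occur at site 1 (V→H), site 2 (H→I), site 10 (N→K), site 28 (A→S).
p = 4/30 = 0.133333.
d = −ln(1 − 0.133333) = −ln(0.866667) = 0.1431.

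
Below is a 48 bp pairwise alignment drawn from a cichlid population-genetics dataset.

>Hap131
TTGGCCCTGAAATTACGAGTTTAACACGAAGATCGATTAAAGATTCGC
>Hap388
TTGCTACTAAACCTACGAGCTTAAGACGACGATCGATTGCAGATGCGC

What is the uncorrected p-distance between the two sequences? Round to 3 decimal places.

0.250

Mismatches occur at site 4 (G→C), site 5 (C→T), site 6 (C→A), site 9 (G→A), site 12 (A→C), site 13 (T→C), site 20 (T→C), site 25 (C→G), site 30 (A→C), site 39 (A→G), site 40 (A→C), site 45 (T→G).
There are 12 differences over 48 sites, so p = 12/48 = 0.250.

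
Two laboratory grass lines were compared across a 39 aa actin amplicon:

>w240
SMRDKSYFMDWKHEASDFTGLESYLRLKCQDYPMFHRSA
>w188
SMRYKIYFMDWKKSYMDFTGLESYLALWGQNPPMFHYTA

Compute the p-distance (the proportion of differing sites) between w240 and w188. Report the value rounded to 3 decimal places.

Mismatches occur at site 4 (D→Y), site 6 (S→I), site 13 (H→K), site 14 (E→S), site 15 (A→Y), site 16 (S→M), site 26 (R→A), site 28 (K→W), site 29 (C→G), site 31 (D→N), site 32 (Y→P), site 37 (R→Y), site 38 (S→T).
There are 13 differences over 39 sites, so p = 13/39 = 0.333.

0.333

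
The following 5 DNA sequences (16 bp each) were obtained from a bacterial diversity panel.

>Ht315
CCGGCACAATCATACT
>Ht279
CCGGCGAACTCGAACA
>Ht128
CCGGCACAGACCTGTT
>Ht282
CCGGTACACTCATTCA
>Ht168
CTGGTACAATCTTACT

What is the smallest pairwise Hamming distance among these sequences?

3

Pairwise Hamming distances:
  Ht315 vs Ht279: 6
  Ht315 vs Ht128: 5
  Ht315 vs Ht282: 4
  Ht315 vs Ht168: 3
  Ht279 vs Ht128: 9
  Ht279 vs Ht282: 6
  Ht279 vs Ht168: 8
  Ht128 vs Ht282: 7
  Ht128 vs Ht168: 7
  Ht282 vs Ht168: 5
The smallest is 3, between Ht315 and Ht168.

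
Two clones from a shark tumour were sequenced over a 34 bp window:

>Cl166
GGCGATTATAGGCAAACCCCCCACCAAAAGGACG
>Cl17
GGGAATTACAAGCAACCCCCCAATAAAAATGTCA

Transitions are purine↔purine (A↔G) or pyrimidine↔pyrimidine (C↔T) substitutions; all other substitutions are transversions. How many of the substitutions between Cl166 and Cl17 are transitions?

5

Mismatches occur at site 3 (C→G, transversion), site 4 (G→A, transition), site 9 (T→C, transition), site 11 (G→A, transition), site 16 (A→C, transversion), site 22 (C→A, transversion), site 24 (C→T, transition), site 25 (C→A, transversion), site 30 (G→T, transversion), site 32 (A→T, transversion), site 34 (G→A, transition).
Of the 11 differences, 5 transitions and 6 transversions, so the answer is 5.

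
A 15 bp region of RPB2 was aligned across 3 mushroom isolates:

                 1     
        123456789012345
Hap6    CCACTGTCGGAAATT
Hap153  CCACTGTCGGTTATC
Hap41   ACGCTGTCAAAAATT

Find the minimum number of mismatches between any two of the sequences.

3

Pairwise Hamming distances:
  Hap6 vs Hap153: 3
  Hap6 vs Hap41: 4
  Hap153 vs Hap41: 7
The smallest is 3, between Hap6 and Hap153.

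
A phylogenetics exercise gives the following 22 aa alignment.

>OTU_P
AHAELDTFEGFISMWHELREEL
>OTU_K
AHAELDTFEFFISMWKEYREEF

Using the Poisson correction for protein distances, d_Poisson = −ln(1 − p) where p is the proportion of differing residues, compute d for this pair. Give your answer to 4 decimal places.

0.2007

The sequences differ at positions 10 (G/F), 16 (H/K), 18 (L/Y), 22 (L/F).
p = 4/22 = 0.181818.
d = −ln(1 − 0.181818) = −ln(0.818182) = 0.2007.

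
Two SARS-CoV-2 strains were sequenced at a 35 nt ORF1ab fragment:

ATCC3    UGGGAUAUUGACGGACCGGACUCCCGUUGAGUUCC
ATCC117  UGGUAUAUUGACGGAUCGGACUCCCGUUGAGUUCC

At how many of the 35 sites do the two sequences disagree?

2

Differing sites — 4:G/U; 16:C/U.
That gives 2 mismatches out of 35 aligned sites, so the Hamming distance is 2.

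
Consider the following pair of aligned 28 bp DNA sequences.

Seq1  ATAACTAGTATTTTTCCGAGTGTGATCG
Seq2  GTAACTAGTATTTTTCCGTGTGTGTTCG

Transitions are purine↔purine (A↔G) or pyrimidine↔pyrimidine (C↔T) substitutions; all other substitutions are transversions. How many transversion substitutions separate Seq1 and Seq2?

2

Mismatches occur at site 1 (A/G, transition), site 19 (A/T, transversion), site 25 (A/T, transversion).
Of the 3 differences, 1 transition and 2 transversions, so the answer is 2.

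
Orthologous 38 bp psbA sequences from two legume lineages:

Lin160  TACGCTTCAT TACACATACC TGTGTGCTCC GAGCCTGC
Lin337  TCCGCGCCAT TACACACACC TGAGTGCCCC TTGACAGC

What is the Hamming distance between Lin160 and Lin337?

10

Differing sites — 2:A/C; 6:T/G; 7:T/C; 17:T/C; 23:T/A; 28:T/C; 31:G/T; 32:A/T; 34:C/A; 36:T/A.
That gives 10 mismatches out of 38 aligned sites, so the Hamming distance is 10.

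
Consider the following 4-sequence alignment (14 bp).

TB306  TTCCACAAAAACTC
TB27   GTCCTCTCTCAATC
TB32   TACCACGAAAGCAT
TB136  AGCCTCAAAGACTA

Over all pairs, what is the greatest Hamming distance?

11

Pairwise Hamming distances:
  TB306 vs TB27: 7
  TB306 vs TB32: 5
  TB306 vs TB136: 5
  TB27 vs TB32: 11
  TB27 vs TB136: 8
  TB32 vs TB136: 8
The largest is 11, between TB27 and TB32.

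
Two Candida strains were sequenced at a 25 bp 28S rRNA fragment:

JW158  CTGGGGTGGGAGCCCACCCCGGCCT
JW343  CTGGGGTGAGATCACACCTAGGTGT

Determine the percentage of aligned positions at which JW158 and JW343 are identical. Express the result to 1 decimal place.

72.0%

Differing sites — 9:G/A; 12:G/T; 14:C/A; 19:C/T; 20:C/A; 23:C/T; 24:C/G.
18 of the 25 sites match, so the percent identity is 18/25 × 100 = 72.0%.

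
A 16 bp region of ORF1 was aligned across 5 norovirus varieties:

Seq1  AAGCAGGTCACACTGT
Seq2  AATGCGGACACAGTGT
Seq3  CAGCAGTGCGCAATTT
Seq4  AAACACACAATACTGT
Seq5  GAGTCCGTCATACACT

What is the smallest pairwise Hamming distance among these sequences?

5

Pairwise Hamming distances:
  Seq1 vs Seq2: 5
  Seq1 vs Seq3: 6
  Seq1 vs Seq4: 6
  Seq1 vs Seq5: 7
  Seq2 vs Seq3: 9
  Seq2 vs Seq4: 9
  Seq2 vs Seq5: 9
  Seq3 vs Seq4: 10
  Seq3 vs Seq5: 11
  Seq4 vs Seq5: 9
The smallest is 5, between Seq1 and Seq2.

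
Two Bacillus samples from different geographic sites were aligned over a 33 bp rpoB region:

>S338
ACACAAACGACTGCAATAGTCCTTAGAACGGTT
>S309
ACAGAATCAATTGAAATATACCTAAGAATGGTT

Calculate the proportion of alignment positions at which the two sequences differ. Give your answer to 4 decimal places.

0.2727

Mismatches occur at site 4 (C→G), site 7 (A→T), site 9 (G→A), site 11 (C→T), site 14 (C→A), site 19 (G→T), site 20 (T→A), site 24 (T→A), site 29 (C→T).
There are 9 differences over 33 sites, so p = 9/33 = 0.2727.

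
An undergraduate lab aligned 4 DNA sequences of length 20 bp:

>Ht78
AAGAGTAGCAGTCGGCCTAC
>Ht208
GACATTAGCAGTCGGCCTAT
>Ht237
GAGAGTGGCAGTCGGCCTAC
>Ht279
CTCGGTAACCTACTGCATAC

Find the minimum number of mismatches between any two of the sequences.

Pairwise Hamming distances:
  Ht78 vs Ht208: 4
  Ht78 vs Ht237: 2
  Ht78 vs Ht279: 10
  Ht208 vs Ht237: 4
  Ht208 vs Ht279: 11
  Ht237 vs Ht279: 11
The smallest is 2, between Ht78 and Ht237.

2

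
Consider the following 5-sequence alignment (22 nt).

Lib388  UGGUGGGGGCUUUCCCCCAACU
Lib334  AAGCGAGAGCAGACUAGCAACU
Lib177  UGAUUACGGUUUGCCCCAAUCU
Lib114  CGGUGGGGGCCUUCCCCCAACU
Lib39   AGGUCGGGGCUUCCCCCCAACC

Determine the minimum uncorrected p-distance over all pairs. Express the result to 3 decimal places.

0.091

Pairwise Hamming distances:
  Lib388 vs Lib334: 11
  Lib388 vs Lib177: 8
  Lib388 vs Lib114: 2
  Lib388 vs Lib39: 4
  Lib334 vs Lib177: 16
  Lib334 vs Lib114: 11
  Lib334 vs Lib39: 12
  Lib177 vs Lib114: 10
  Lib177 vs Lib39: 10
  Lib114 vs Lib39: 5
The smallest is 2 mismatches, between Lib388 and Lib114; p = 2/22 = 0.091.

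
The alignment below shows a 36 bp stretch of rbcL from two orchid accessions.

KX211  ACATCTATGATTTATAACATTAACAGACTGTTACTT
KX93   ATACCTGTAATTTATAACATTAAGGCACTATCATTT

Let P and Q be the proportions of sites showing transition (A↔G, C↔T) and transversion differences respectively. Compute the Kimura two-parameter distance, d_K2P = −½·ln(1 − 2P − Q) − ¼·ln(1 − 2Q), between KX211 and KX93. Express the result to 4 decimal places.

Mismatches occur at site 2 (C→T, transition), site 4 (T→C, transition), site 7 (A→G, transition), site 9 (G→A, transition), site 24 (C→G, transversion), site 25 (A→G, transition), site 26 (G→C, transversion), site 30 (G→A, transition), site 32 (T→C, transition), site 34 (C→T, transition).
Of the 10 differences, 8 transitions and 2 transversions over 36 sites: P = 8/36 = 0.222222, Q = 2/36 = 0.055556.
d = −0.5·ln(0.500000) − 0.25·ln(0.888888) = −0.5·(-0.693147) − 0.25·(-0.117784) = 0.3760.

0.3760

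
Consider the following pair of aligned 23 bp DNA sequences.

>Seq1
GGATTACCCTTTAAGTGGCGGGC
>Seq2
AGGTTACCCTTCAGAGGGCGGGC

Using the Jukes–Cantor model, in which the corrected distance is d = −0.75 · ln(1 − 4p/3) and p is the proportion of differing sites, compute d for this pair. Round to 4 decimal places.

0.3206

Differing sites — 1:G/A; 3:A/G; 12:T/C; 14:A/G; 15:G/A; 16:T/G.
p = 6/23 = 0.260870.
d = −0.75 · ln(1 − (4/3)·0.260870) = −0.75 · ln(0.652173) = −0.75 · (-0.427445) = 0.3206.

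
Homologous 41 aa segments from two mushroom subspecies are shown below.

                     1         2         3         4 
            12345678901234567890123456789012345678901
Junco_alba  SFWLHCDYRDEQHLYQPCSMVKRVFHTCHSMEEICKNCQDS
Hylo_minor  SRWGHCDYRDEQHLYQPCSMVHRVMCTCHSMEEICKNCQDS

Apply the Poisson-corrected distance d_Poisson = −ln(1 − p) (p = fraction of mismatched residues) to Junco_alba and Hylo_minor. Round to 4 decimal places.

0.1301

Mismatches occur at site 2 (F/R), site 4 (L/G), site 22 (K/H), site 25 (F/M), site 26 (H/C).
p = 5/41 = 0.121951.
d = −ln(1 − 0.121951) = −ln(0.878049) = 0.1301.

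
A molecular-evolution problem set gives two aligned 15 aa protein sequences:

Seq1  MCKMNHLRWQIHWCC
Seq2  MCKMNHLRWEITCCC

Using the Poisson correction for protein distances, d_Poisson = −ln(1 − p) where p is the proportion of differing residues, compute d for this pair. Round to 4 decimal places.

0.2231

Mismatches occur at site 10 (Q→E), site 12 (H→T), site 13 (W→C).
p = 3/15 = 0.200000.
d = −ln(1 − 0.200000) = −ln(0.800000) = 0.2231.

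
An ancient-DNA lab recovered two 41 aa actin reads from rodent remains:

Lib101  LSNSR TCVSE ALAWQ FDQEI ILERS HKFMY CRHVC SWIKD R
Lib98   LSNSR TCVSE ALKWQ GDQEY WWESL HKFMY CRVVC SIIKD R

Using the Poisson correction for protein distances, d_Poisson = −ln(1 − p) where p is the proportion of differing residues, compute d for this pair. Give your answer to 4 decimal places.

0.2478

Mismatches occur at site 13 (A→K), site 16 (F→G), site 20 (I→Y), site 21 (I→W), site 22 (L→W), site 24 (R→S), site 25 (S→L), site 33 (H→V), site 37 (W→I).
p = 9/41 = 0.219512.
d = −ln(1 − 0.219512) = −ln(0.780488) = 0.2478.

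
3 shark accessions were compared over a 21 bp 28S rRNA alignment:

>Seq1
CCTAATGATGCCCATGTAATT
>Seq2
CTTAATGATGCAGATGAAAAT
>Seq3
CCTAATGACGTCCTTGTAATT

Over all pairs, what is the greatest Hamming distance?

Pairwise Hamming distances:
  Seq1 vs Seq2: 5
  Seq1 vs Seq3: 3
  Seq2 vs Seq3: 8
The largest is 8, between Seq2 and Seq3.

8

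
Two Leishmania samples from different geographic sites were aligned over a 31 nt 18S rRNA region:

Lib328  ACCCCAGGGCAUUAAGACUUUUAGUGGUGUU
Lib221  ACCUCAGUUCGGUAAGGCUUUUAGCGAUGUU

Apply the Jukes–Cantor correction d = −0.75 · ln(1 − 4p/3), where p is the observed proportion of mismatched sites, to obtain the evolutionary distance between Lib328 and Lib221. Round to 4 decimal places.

Differing sites — 4:C/U; 8:G/U; 9:G/U; 11:A/G; 12:U/G; 17:A/G; 25:U/C; 27:G/A.
p = 8/31 = 0.258065.
d = −0.75 · ln(1 − (4/3)·0.258065) = −0.75 · ln(0.655913) = −0.75 · (-0.421727) = 0.3163.

0.3163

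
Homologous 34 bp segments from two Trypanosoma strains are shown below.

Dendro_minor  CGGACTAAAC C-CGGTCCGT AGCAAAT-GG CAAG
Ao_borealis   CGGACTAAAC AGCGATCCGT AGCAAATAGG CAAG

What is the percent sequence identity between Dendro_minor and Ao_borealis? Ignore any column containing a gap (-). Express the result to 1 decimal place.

Excluding the 2 gap columns leaves 32 comparable sites.
Mismatches occur at site 11 (C↔A), site 15 (G↔A).
30 of the 32 comparable sites match, so the percent identity is 30/32 × 100 = 93.8%.

93.8%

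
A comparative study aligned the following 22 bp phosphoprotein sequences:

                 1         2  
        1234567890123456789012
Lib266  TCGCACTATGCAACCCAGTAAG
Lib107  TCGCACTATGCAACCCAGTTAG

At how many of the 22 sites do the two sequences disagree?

A single mismatch occurs at site 20 (A/T).
That gives 1 mismatch out of 22 aligned sites, so the Hamming distance is 1.

1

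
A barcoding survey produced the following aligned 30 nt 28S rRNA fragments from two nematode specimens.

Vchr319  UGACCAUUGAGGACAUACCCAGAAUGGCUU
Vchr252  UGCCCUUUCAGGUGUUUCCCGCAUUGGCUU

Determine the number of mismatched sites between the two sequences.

10

Mismatches occur at site 3 (A→C), site 6 (A→U), site 9 (G→C), site 13 (A→U), site 14 (C→G), site 15 (A→U), site 17 (A→U), site 21 (A→G), site 22 (G→C), site 24 (A→U).
That gives 10 mismatches out of 30 aligned sites, so the Hamming distance is 10.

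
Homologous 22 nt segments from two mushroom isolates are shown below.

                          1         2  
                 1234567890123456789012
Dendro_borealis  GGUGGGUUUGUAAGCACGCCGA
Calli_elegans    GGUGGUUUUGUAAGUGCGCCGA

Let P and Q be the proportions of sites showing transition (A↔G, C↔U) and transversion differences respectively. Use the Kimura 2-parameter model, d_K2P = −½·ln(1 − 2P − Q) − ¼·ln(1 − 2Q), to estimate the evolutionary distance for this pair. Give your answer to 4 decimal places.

0.1527

Mismatches occur at site 6 (G→U, transversion), site 15 (C→U, transition), site 16 (A→G, transition).
Of the 3 differences, 2 transitions and 1 transversion over 22 sites: P = 2/22 = 0.090909, Q = 1/22 = 0.045455.
d = −0.5·ln(0.772727) − 0.25·ln(0.909090) = −0.5·(-0.257829) − 0.25·(-0.095311) = 0.1527.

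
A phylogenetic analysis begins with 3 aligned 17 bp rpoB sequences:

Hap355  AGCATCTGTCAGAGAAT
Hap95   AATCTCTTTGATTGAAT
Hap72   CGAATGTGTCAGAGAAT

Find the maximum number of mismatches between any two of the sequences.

Pairwise Hamming distances:
  Hap355 vs Hap95: 7
  Hap355 vs Hap72: 3
  Hap95 vs Hap72: 9
The largest is 9, between Hap95 and Hap72.

9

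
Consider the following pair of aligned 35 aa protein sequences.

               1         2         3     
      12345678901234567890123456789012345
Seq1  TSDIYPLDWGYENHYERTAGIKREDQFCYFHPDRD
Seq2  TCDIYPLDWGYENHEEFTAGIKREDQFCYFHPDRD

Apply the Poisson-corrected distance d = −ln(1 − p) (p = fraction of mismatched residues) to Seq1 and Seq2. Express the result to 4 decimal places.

Differing sites — 2:S/C; 15:Y/E; 17:R/F.
p = 3/35 = 0.085714.
d = −ln(1 − 0.085714) = −ln(0.914286) = 0.0896.

0.0896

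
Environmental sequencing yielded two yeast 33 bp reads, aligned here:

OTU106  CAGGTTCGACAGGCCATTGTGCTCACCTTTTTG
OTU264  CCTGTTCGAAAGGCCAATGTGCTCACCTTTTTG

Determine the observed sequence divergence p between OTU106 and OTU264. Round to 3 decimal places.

The sequences differ at positions 2 (A/C), 3 (G/T), 10 (C/A), 17 (T/A).
There are 4 differences over 33 sites, so p = 4/33 = 0.121.

0.121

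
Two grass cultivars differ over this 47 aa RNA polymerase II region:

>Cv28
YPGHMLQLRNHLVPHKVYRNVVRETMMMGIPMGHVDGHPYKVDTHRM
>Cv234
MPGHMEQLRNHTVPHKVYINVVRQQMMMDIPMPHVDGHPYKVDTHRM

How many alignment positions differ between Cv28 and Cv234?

Mismatches occur at site 1 (Y→M), site 6 (L→E), site 12 (L→T), site 19 (R→I), site 24 (E→Q), site 25 (T→Q), site 29 (G→D), site 33 (G→P).
That gives 8 mismatches out of 47 aligned sites, so the Hamming distance is 8.

8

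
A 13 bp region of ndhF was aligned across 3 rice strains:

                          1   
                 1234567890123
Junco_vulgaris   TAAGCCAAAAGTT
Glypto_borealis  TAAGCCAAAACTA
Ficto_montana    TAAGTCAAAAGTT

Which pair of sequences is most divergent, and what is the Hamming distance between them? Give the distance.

3

Pairwise Hamming distances:
  Junco_vulgaris vs Glypto_borealis: 2
  Junco_vulgaris vs Ficto_montana: 1
  Glypto_borealis vs Ficto_montana: 3
The largest is 3, between Glypto_borealis and Ficto_montana.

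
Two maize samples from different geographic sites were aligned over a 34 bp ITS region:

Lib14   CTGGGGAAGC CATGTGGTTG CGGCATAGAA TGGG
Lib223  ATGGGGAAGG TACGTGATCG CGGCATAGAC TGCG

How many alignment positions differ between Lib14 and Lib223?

The sequences differ at positions 1 (C/A), 10 (C/G), 11 (C/T), 13 (T/C), 17 (G/A), 19 (T/C), 30 (A/C), 33 (G/C).
That gives 8 mismatches out of 34 aligned sites, so the Hamming distance is 8.

8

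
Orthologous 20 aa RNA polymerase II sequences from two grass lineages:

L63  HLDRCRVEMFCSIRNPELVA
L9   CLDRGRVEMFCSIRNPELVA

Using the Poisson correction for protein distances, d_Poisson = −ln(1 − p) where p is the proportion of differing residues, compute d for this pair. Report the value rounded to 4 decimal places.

0.1054

The sequences differ at positions 1 (H/C), 5 (C/G).
p = 2/20 = 0.100000.
d = −ln(1 − 0.100000) = −ln(0.900000) = 0.1054.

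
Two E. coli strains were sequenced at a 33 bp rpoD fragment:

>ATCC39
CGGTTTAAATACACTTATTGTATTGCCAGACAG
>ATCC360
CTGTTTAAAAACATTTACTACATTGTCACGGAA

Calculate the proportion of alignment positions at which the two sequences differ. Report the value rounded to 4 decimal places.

The sequences differ at positions 2 (G/T), 10 (T/A), 14 (C/T), 18 (T/C), 20 (G/A), 21 (T/C), 26 (C/T), 29 (G/C), 30 (A/G), 31 (C/G), 33 (G/A).
There are 11 differences over 33 sites, so p = 11/33 = 0.3333.

0.3333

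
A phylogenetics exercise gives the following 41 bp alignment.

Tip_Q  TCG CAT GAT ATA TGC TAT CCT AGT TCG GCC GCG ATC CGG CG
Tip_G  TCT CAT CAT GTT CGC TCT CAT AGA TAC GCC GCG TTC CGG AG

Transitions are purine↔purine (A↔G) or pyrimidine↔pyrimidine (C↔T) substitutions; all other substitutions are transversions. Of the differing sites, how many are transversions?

10

The sequences differ at positions 3 (G/T, transversion), 7 (G/C, transversion), 10 (A/G, transition), 12 (A/T, transversion), 13 (T/C, transition), 17 (A/C, transversion), 20 (C/A, transversion), 24 (T/A, transversion), 26 (C/A, transversion), 27 (G/C, transversion), 34 (A/T, transversion), 40 (C/A, transversion).
Of the 12 differences, 2 transitions and 10 transversions, so the answer is 10.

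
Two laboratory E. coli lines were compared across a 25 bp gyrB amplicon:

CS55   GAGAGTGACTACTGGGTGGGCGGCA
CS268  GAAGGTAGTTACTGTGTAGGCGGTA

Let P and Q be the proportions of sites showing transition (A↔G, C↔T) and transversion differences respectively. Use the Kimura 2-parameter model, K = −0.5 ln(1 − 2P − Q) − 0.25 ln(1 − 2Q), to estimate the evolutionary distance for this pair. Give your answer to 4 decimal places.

The sequences differ at positions 3 (G/A, transition), 4 (A/G, transition), 7 (G/A, transition), 8 (A/G, transition), 9 (C/T, transition), 15 (G/T, transversion), 18 (G/A, transition), 24 (C/T, transition).
Of the 8 differences, 7 transitions and 1 transversion over 25 sites: P = 7/25 = 0.280000, Q = 1/25 = 0.040000.
d = −0.5·ln(0.400000) − 0.25·ln(0.920000) = −0.5·(-0.916291) − 0.25·(-0.083382) = 0.4790.

0.4790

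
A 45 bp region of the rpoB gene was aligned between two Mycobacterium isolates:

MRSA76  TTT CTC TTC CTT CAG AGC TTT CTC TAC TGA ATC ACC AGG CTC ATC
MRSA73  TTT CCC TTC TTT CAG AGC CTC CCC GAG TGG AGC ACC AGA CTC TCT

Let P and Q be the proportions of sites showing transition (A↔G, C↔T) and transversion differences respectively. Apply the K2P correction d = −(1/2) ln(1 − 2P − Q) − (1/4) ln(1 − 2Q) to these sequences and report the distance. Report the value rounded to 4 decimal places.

Differing sites — 5:T/C (Ti); 10:C/T (Ti); 19:T/C (Ti); 21:T/C (Ti); 23:T/C (Ti); 25:T/G (Tv); 27:C/G (Tv); 30:A/G (Ti); 32:T/G (Tv); 39:G/A (Ti); 43:A/T (Tv); 44:T/C (Ti); 45:C/T (Ti).
Of the 13 differences, 9 transitions and 4 transversions over 45 sites: P = 9/45 = 0.200000, Q = 4/45 = 0.088889.
d = −0.5·ln(0.511111) − 0.25·ln(0.822222) = −0.5·(-0.671168) − 0.25·(-0.195745) = 0.3845.

0.3845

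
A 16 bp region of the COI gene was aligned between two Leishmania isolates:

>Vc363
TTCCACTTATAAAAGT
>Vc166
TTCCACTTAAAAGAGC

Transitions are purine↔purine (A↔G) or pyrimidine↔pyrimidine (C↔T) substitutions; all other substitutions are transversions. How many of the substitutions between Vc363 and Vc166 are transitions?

2

The sequences differ at positions 10 (T/A, transversion), 13 (A/G, transition), 16 (T/C, transition).
Of the 3 differences, 2 transitions and 1 transversion, so the answer is 2.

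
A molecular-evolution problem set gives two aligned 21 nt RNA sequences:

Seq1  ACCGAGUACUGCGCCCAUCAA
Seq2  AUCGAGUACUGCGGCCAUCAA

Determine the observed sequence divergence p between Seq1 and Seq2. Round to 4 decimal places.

Differing sites — 2:C/U; 14:C/G.
There are 2 differences over 21 sites, so p = 2/21 = 0.0952.

0.0952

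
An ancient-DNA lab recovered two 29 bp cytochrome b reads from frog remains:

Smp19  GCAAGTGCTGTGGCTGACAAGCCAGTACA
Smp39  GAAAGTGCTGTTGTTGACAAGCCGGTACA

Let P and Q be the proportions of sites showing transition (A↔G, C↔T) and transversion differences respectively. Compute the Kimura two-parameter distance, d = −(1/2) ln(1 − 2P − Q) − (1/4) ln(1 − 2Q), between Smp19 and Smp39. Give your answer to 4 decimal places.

0.1530

Mismatches occur at site 2 (C/A, transversion), site 12 (G/T, transversion), site 14 (C/T, transition), site 24 (A/G, transition).
Of the 4 differences, 2 transitions and 2 transversions over 29 sites: P = 2/29 = 0.068966, Q = 2/29 = 0.068966.
d = −0.5·ln(0.793102) − 0.25·ln(0.862068) = −0.5·(-0.231803) − 0.25·(-0.148421) = 0.1530.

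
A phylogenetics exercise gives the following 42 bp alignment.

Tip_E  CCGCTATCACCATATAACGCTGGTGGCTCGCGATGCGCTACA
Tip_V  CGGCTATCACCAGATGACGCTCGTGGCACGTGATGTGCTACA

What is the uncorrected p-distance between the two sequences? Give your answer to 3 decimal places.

Differing sites — 2:C/G; 13:T/G; 16:A/G; 22:G/C; 28:T/A; 31:C/T; 36:C/T.
There are 7 differences over 42 sites, so p = 7/42 = 0.167.

0.167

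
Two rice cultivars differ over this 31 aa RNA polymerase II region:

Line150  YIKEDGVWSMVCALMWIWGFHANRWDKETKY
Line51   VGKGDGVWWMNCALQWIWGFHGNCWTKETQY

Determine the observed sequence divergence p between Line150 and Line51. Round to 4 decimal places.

Mismatches occur at site 1 (Y→V), site 2 (I→G), site 4 (E→G), site 9 (S→W), site 11 (V→N), site 15 (M→Q), site 22 (A→G), site 24 (R→C), site 26 (D→T), site 30 (K→Q).
There are 10 differences over 31 sites, so p = 10/31 = 0.3226.

0.3226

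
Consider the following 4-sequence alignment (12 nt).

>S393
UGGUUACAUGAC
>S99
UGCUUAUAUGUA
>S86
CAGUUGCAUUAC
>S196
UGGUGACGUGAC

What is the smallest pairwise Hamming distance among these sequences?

2

Pairwise Hamming distances:
  S393 vs S99: 4
  S393 vs S86: 4
  S393 vs S196: 2
  S99 vs S86: 8
  S99 vs S196: 6
  S86 vs S196: 6
The smallest is 2, between S393 and S196.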